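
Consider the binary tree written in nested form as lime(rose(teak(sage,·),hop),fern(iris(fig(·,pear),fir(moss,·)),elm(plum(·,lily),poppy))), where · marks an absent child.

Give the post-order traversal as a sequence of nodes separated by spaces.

sage teak hop rose pear fig moss fir iris lily plum poppy elm fern lime

Post-order visits the left subtree, then the right subtree, then the node.
At lime: go left to rose.
  At rose: go left to teak.
    At teak: go left to sage.
      sage is a leaf — visit sage.
    At teak: no right child.
    Visit teak.
  At rose: go right to hop.
    hop is a leaf — visit hop.
  Visit rose.
At lime: go right to fern.
  At fern: go left to iris.
    At iris: go left to fig.
      At fig: no left child.
      At fig: go right to pear.
        pear is a leaf — visit pear.
      Visit fig.
    At iris: go right to fir.
      At fir: go left to moss.
        moss is a leaf — visit moss.
      At fir: no right child.
      Visit fir.
    Visit iris.
  At fern: go right to elm.
    At elm: go left to plum.
      At plum: no left child.
      At plum: go right to lily.
        lily is a leaf — visit lily.
      Visit plum.
    At elm: go right to poppy.
      poppy is a leaf — visit poppy.
    Visit elm.
  Visit fern.
Visit lime.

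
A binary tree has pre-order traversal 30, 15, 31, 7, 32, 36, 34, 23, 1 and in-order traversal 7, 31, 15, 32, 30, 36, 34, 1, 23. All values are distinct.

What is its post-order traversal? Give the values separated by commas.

7, 31, 32, 15, 1, 23, 34, 36, 30

The first element of pre-order is the root; it splits in-order into left and right subtrees.
Root 30: left subtree has 4 nodes {7, 31, 15, 32}, right has 4 {36, 34, 1, 23}.
  Root 15: left subtree has 2 nodes {7, 31}, right has 1 {32}.
    Root 31: left subtree has 1 node {7}, right has 0 { }.
  Root 36: left subtree has 0 nodes { }, right has 3 {34, 1, 23}.
    Root 34: left subtree has 0 nodes { }, right has 2 {1, 23}.
      Root 23: left subtree has 1 node {1}, right has 0 { }.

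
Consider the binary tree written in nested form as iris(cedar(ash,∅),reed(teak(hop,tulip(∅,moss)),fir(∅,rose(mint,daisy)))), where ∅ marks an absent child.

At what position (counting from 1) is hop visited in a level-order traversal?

Level-order visits nodes level by level from the root, left to right within each level.
Level 0: iris
Level 1: cedar, reed
Level 2: ash, teak, fir
Level 3: hop, tulip, rose
Level 4: moss, mint, daisy
Full level-order sequence: iris, cedar, reed, ash, teak, fir, hop, tulip, rose, moss, mint, daisy.

7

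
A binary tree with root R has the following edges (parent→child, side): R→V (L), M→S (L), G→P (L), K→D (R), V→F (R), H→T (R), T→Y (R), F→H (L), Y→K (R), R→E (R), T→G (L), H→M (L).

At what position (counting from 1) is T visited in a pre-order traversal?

7

Pre-order visits the node, then its left subtree, then its right subtree.
Visit R.
At R: go left to V.
  Visit V.
  At V: no left child.
  At V: go right to F.
    Visit F.
    At F: go left to H.
      Visit H.
      At H: go left to M.
        Visit M.
        At M: go left to S.
          S is a leaf — visit S.
        At M: no right child.
      At H: go right to T.
        Visit T.
        At T: go left to G.
          Visit G.
          At G: go left to P.
            P is a leaf — visit P.
          At G: no right child.
        At T: go right to Y.
          Visit Y.
          At Y: no left child.
          At Y: go right to K.
            Visit K.
            At K: no left child.
            At K: go right to D.
              D is a leaf — visit D.
    At F: no right child.
At R: go right to E.
  E is a leaf — visit E.
Full pre-order sequence: R, V, F, H, M, S, T, G, P, Y, K, D, E.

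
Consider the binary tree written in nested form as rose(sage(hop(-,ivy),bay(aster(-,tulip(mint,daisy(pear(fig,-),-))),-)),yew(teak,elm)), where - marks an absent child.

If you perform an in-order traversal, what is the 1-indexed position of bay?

10

In-order visits the left subtree, then the node, then the right subtree.
At rose: go left to sage.
  At sage: go left to hop.
    At hop: no left child.
    Visit hop.
    At hop: go right to ivy.
      ivy is a leaf — visit ivy.
  Visit sage.
  At sage: go right to bay.
    At bay: go left to aster.
      At aster: no left child.
      Visit aster.
      At aster: go right to tulip.
        At tulip: go left to mint.
          mint is a leaf — visit mint.
        Visit tulip.
        At tulip: go right to daisy.
          At daisy: go left to pear.
            At pear: go left to fig.
              fig is a leaf — visit fig.
            Visit pear.
            At pear: no right child.
          Visit daisy.
          At daisy: no right child.
    Visit bay.
    At bay: no right child.
Visit rose.
At rose: go right to yew.
  At yew: go left to teak.
    teak is a leaf — visit teak.
  Visit yew.
  At yew: go right to elm.
    elm is a leaf — visit elm.
Full in-order sequence: hop, ivy, sage, aster, mint, tulip, fig, pear, daisy, bay, rose, teak, yew, elm.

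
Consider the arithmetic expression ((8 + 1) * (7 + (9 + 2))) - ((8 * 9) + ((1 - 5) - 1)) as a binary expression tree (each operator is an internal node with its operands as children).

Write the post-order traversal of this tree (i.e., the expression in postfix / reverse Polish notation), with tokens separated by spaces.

Post-order on an expression tree gives postfix notation: for each operator, emit left operand, right operand, then the operator.

8 1 + 7 9 2 + + * 8 9 * 1 5 - 1 - + -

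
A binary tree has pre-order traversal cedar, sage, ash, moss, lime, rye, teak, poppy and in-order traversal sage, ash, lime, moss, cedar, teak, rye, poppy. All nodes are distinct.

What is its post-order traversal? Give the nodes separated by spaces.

The first element of pre-order is the root; it splits in-order into left and right subtrees.
Root cedar: left subtree has 4 nodes {sage, ash, lime, moss}, right has 3 {teak, rye, poppy}.
  Root sage: left subtree has 0 nodes { }, right has 3 {ash, lime, moss}.
    Root ash: left subtree has 0 nodes { }, right has 2 {lime, moss}.
      Root moss: left subtree has 1 node {lime}, right has 0 { }.
  Root rye: left subtree has 1 node {teak}, right has 1 {poppy}.

lime moss ash sage teak poppy rye cedar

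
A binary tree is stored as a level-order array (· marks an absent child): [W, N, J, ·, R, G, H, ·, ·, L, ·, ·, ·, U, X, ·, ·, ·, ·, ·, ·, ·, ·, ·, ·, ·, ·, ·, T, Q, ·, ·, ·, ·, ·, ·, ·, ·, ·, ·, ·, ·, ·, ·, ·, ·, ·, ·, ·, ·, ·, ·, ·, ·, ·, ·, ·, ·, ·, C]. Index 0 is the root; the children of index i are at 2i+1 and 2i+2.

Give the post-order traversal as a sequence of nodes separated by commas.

Post-order visits the left subtree, then the right subtree, then the node.
At W: go left to N.
  At N: no left child.
  At N: go right to R.
    At R: go left to L.
      L is a leaf — visit L.
    At R: no right child.
    Visit R.
  Visit N.
At W: go right to J.
  At J: go left to G.
    G is a leaf — visit G.
  At J: go right to H.
    At H: go left to U.
      At U: no left child.
      At U: go right to T.
        T is a leaf — visit T.
      Visit U.
    At H: go right to X.
      At X: go left to Q.
        At Q: go left to C.
          C is a leaf — visit C.
        At Q: no right child.
        Visit Q.
      At X: no right child.
      Visit X.
    Visit H.
  Visit J.
Visit W.

L, R, N, G, T, U, C, Q, X, H, J, W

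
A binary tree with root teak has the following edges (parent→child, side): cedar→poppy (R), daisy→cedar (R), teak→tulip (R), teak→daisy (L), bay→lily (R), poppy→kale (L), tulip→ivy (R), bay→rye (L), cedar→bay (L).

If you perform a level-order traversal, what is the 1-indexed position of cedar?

Level-order visits nodes level by level from the root, left to right within each level.
Level 0: teak
Level 1: daisy, tulip
Level 2: cedar, ivy
Level 3: bay, poppy
Level 4: rye, lily, kale
Full level-order sequence: teak, daisy, tulip, cedar, ivy, bay, poppy, rye, lily, kale.

4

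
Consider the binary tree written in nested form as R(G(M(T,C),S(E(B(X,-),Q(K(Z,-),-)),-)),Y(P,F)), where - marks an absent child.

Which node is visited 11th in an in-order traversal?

In-order visits the left subtree, then the node, then the right subtree.
At R: go left to G.
  At G: go left to M.
    At M: go left to T.
      T is a leaf — visit T.
    Visit M.
    At M: go right to C.
      C is a leaf — visit C.
  Visit G.
  At G: go right to S.
    At S: go left to E.
      At E: go left to B.
        At B: go left to X.
          X is a leaf — visit X.
        Visit B.
        At B: no right child.
      Visit E.
      At E: go right to Q.
        At Q: go left to K.
          At K: go left to Z.
            Z is a leaf — visit Z.
          Visit K.
          At K: no right child.
        Visit Q.
        At Q: no right child.
    Visit S.
    At S: no right child.
Visit R.
At R: go right to Y.
  At Y: go left to P.
    P is a leaf — visit P.
  Visit Y.
  At Y: go right to F.
    F is a leaf — visit F.
Full in-order sequence: T, M, C, G, X, B, E, Z, K, Q, S, R, P, Y, F.

S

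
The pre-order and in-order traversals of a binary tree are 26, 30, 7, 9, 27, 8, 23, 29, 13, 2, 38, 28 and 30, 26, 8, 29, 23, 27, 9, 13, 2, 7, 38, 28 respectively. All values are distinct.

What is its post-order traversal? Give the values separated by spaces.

30 29 23 8 27 2 13 9 28 38 7 26

The first element of pre-order is the root; it splits in-order into left and right subtrees.
Root 26: left subtree has 1 node {30}, right has 10 {8, 29, 23, 27, 9, 13, 2, 7, 38, 28}.
  Root 7: left subtree has 7 nodes {8, 29, 23, 27, 9, 13, 2}, right has 2 {38, 28}.
    Root 9: left subtree has 4 nodes {8, 29, 23, 27}, right has 2 {13, 2}.
      Root 27: left subtree has 3 nodes {8, 29, 23}, right has 0 { }.
        Root 8: left subtree has 0 nodes { }, right has 2 {29, 23}.
          Root 23: left subtree has 1 node {29}, right has 0 { }.
      Root 13: left subtree has 0 nodes { }, right has 1 {2}.
    Root 38: left subtree has 0 nodes { }, right has 1 {28}.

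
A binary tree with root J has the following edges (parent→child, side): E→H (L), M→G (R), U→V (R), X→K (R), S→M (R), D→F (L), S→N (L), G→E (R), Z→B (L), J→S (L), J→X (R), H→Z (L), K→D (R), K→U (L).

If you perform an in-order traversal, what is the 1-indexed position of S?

2

In-order visits the left subtree, then the node, then the right subtree.
At J: go left to S.
  At S: go left to N.
    N is a leaf — visit N.
  Visit S.
  At S: go right to M.
    At M: no left child.
    Visit M.
    At M: go right to G.
      At G: no left child.
      Visit G.
      At G: go right to E.
        At E: go left to H.
          At H: go left to Z.
            At Z: go left to B.
              B is a leaf — visit B.
            Visit Z.
            At Z: no right child.
          Visit H.
          At H: no right child.
        Visit E.
        At E: no right child.
Visit J.
At J: go right to X.
  At X: no left child.
  Visit X.
  At X: go right to K.
    At K: go left to U.
      At U: no left child.
      Visit U.
      At U: go right to V.
        V is a leaf — visit V.
    Visit K.
    At K: go right to D.
      At D: go left to F.
        F is a leaf — visit F.
      Visit D.
      At D: no right child.
Full in-order sequence: N, S, M, G, B, Z, H, E, J, X, U, V, K, F, D.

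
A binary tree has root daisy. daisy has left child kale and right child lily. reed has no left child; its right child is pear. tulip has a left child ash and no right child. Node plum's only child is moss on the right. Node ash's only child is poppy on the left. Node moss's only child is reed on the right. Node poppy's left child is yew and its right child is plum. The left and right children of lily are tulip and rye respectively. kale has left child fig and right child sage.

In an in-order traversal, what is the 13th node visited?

In-order visits the left subtree, then the node, then the right subtree.
At daisy: go left to kale.
  At kale: go left to fig.
    fig is a leaf — visit fig.
  Visit kale.
  At kale: go right to sage.
    sage is a leaf — visit sage.
Visit daisy.
At daisy: go right to lily.
  At lily: go left to tulip.
    At tulip: go left to ash.
      At ash: go left to poppy.
        At poppy: go left to yew.
          yew is a leaf — visit yew.
        Visit poppy.
        At poppy: go right to plum.
          At plum: no left child.
          Visit plum.
          At plum: go right to moss.
            At moss: no left child.
            Visit moss.
            At moss: go right to reed.
              At reed: no left child.
              Visit reed.
              At reed: go right to pear.
                pear is a leaf — visit pear.
      Visit ash.
      At ash: no right child.
    Visit tulip.
    At tulip: no right child.
  Visit lily.
  At lily: go right to rye.
    rye is a leaf — visit rye.
Full in-order sequence: fig, kale, sage, daisy, yew, poppy, plum, moss, reed, pear, ash, tulip, lily, rye.

lily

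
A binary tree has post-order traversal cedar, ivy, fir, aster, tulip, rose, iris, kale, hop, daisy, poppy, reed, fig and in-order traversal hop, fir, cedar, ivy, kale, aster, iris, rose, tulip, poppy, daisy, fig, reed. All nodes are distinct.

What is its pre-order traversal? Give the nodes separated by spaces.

The last element of post-order is the root; it splits in-order into left and right subtrees.
Root fig: left subtree has 11 nodes {hop, fir, cedar, ivy, kale, aster, iris, rose, tulip, poppy, daisy}, right has 1 {reed}.
  Root poppy: left subtree has 9 nodes {hop, fir, cedar, ivy, kale, aster, iris, rose, tulip}, right has 1 {daisy}.
    Root hop: left subtree has 0 nodes { }, right has 8 {fir, cedar, ivy, kale, aster, iris, rose, tulip}.
      Root kale: left subtree has 3 nodes {fir, cedar, ivy}, right has 4 {aster, iris, rose, tulip}.
        Root fir: left subtree has 0 nodes { }, right has 2 {cedar, ivy}.
          Root ivy: left subtree has 1 node {cedar}, right has 0 { }.
        Root iris: left subtree has 1 node {aster}, right has 2 {rose, tulip}.
          Root rose: left subtree has 0 nodes { }, right has 1 {tulip}.

fig poppy hop kale fir ivy cedar iris aster rose tulip daisy reed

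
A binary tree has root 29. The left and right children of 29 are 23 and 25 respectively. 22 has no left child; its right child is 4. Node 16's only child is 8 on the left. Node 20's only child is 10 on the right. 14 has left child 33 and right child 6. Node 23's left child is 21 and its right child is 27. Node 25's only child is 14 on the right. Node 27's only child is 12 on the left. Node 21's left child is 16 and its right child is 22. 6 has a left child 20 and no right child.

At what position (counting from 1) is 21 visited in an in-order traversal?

In-order visits the left subtree, then the node, then the right subtree.
At 29: go left to 23.
  At 23: go left to 21.
    At 21: go left to 16.
      At 16: go left to 8.
        8 is a leaf — visit 8.
      Visit 16.
      At 16: no right child.
    Visit 21.
    At 21: go right to 22.
      At 22: no left child.
      Visit 22.
      At 22: go right to 4.
        4 is a leaf — visit 4.
  Visit 23.
  At 23: go right to 27.
    At 27: go left to 12.
      12 is a leaf — visit 12.
    Visit 27.
    At 27: no right child.
Visit 29.
At 29: go right to 25.
  At 25: no left child.
  Visit 25.
  At 25: go right to 14.
    At 14: go left to 33.
      33 is a leaf — visit 33.
    Visit 14.
    At 14: go right to 6.
      At 6: go left to 20.
        At 20: no left child.
        Visit 20.
        At 20: go right to 10.
          10 is a leaf — visit 10.
      Visit 6.
      At 6: no right child.
Full in-order sequence: 8, 16, 21, 22, 4, 23, 12, 27, 29, 25, 33, 14, 20, 10, 6.

3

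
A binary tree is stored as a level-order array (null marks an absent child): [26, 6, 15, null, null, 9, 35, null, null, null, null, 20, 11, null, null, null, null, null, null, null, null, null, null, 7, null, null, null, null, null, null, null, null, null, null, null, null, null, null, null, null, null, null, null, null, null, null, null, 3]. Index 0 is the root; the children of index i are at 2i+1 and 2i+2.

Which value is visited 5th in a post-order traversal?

11

Post-order visits the left subtree, then the right subtree, then the node.
At 26: go left to 6.
  6 is a leaf — visit 6.
At 26: go right to 15.
  At 15: go left to 9.
    At 9: go left to 20.
      At 20: go left to 7.
        At 7: go left to 3.
          3 is a leaf — visit 3.
        At 7: no right child.
        Visit 7.
      At 20: no right child.
      Visit 20.
    At 9: go right to 11.
      11 is a leaf — visit 11.
    Visit 9.
  At 15: go right to 35.
    35 is a leaf — visit 35.
  Visit 15.
Visit 26.
Full post-order sequence: 6, 3, 7, 20, 11, 9, 35, 15, 26.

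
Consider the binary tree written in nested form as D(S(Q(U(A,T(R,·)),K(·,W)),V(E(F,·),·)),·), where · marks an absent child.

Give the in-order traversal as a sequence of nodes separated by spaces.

In-order visits the left subtree, then the node, then the right subtree.
At D: go left to S.
  At S: go left to Q.
    At Q: go left to U.
      At U: go left to A.
        A is a leaf — visit A.
      Visit U.
      At U: go right to T.
        At T: go left to R.
          R is a leaf — visit R.
        Visit T.
        At T: no right child.
    Visit Q.
    At Q: go right to K.
      At K: no left child.
      Visit K.
      At K: go right to W.
        W is a leaf — visit W.
  Visit S.
  At S: go right to V.
    At V: go left to E.
      At E: go left to F.
        F is a leaf — visit F.
      Visit E.
      At E: no right child.
    Visit V.
    At V: no right child.
Visit D.
At D: no right child.

A U R T Q K W S F E V D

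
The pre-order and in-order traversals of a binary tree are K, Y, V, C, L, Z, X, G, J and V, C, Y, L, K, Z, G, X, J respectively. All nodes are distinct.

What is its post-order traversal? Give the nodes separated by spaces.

The first element of pre-order is the root; it splits in-order into left and right subtrees.
Root K: left subtree has 4 nodes {V, C, Y, L}, right has 4 {Z, G, X, J}.
  Root Y: left subtree has 2 nodes {V, C}, right has 1 {L}.
    Root V: left subtree has 0 nodes { }, right has 1 {C}.
  Root Z: left subtree has 0 nodes { }, right has 3 {G, X, J}.
    Root X: left subtree has 1 node {G}, right has 1 {J}.

C V L Y G J X Z K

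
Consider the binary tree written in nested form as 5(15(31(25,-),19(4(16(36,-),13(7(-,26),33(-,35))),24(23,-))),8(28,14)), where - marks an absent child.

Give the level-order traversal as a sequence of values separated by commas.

Level-order visits nodes level by level from the root, left to right within each level.
Level 0: 5
Level 1: 15, 8
Level 2: 31, 19, 28, 14
Level 3: 25, 4, 24
Level 4: 16, 13, 23
Level 5: 36, 7, 33
Level 6: 26, 35

5, 15, 8, 31, 19, 28, 14, 25, 4, 24, 16, 13, 23, 36, 7, 33, 26, 35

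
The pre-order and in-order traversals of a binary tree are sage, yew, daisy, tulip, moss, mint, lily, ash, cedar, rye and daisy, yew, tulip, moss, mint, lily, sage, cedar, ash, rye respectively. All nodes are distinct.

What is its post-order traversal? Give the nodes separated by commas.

daisy, lily, mint, moss, tulip, yew, cedar, rye, ash, sage

The first element of pre-order is the root; it splits in-order into left and right subtrees.
Root sage: left subtree has 6 nodes {daisy, yew, tulip, moss, mint, lily}, right has 3 {cedar, ash, rye}.
  Root yew: left subtree has 1 node {daisy}, right has 4 {tulip, moss, mint, lily}.
    Root tulip: left subtree has 0 nodes { }, right has 3 {moss, mint, lily}.
      Root moss: left subtree has 0 nodes { }, right has 2 {mint, lily}.
        Root mint: left subtree has 0 nodes { }, right has 1 {lily}.
  Root ash: left subtree has 1 node {cedar}, right has 1 {rye}.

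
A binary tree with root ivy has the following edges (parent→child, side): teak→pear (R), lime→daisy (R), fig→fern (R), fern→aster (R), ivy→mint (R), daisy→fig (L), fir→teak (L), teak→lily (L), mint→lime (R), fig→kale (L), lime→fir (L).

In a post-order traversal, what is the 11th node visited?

mint

Post-order visits the left subtree, then the right subtree, then the node.
At ivy: no left child.
At ivy: go right to mint.
  At mint: no left child.
  At mint: go right to lime.
    At lime: go left to fir.
      At fir: go left to teak.
        At teak: go left to lily.
          lily is a leaf — visit lily.
        At teak: go right to pear.
          pear is a leaf — visit pear.
        Visit teak.
      At fir: no right child.
      Visit fir.
    At lime: go right to daisy.
      At daisy: go left to fig.
        At fig: go left to kale.
          kale is a leaf — visit kale.
        At fig: go right to fern.
          At fern: no left child.
          At fern: go right to aster.
            aster is a leaf — visit aster.
          Visit fern.
        Visit fig.
      At daisy: no right child.
      Visit daisy.
    Visit lime.
  Visit mint.
Visit ivy.
Full post-order sequence: lily, pear, teak, fir, kale, aster, fern, fig, daisy, lime, mint, ivy.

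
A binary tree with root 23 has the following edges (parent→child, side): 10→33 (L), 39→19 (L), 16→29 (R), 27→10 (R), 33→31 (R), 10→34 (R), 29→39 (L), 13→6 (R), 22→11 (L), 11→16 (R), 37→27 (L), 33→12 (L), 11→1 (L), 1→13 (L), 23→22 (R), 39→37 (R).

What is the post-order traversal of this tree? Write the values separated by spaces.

Post-order visits the left subtree, then the right subtree, then the node.
At 23: no left child.
At 23: go right to 22.
  At 22: go left to 11.
    At 11: go left to 1.
      At 1: go left to 13.
        At 13: no left child.
        At 13: go right to 6.
          6 is a leaf — visit 6.
        Visit 13.
      At 1: no right child.
      Visit 1.
    At 11: go right to 16.
      At 16: no left child.
      At 16: go right to 29.
        At 29: go left to 39.
          At 39: go left to 19.
            19 is a leaf — visit 19.
          At 39: go right to 37.
            At 37: go left to 27.
              At 27: no left child.
              At 27: go right to 10.
                At 10: go left to 33.
                  At 33: go left to 12.
                    12 is a leaf — visit 12.
                  At 33: go right to 31.
                    31 is a leaf — visit 31.
                  Visit 33.
                At 10: go right to 34.
                  34 is a leaf — visit 34.
                Visit 10.
              Visit 27.
            At 37: no right child.
            Visit 37.
          Visit 39.
        At 29: no right child.
        Visit 29.
      Visit 16.
    Visit 11.
  At 22: no right child.
  Visit 22.
Visit 23.

6 13 1 19 12 31 33 34 10 27 37 39 29 16 11 22 23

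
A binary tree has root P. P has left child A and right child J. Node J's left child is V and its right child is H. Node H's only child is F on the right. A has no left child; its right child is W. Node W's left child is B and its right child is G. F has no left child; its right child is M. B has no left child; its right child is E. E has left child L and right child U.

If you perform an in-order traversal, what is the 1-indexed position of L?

3

In-order visits the left subtree, then the node, then the right subtree.
At P: go left to A.
  At A: no left child.
  Visit A.
  At A: go right to W.
    At W: go left to B.
      At B: no left child.
      Visit B.
      At B: go right to E.
        At E: go left to L.
          L is a leaf — visit L.
        Visit E.
        At E: go right to U.
          U is a leaf — visit U.
    Visit W.
    At W: go right to G.
      G is a leaf — visit G.
Visit P.
At P: go right to J.
  At J: go left to V.
    V is a leaf — visit V.
  Visit J.
  At J: go right to H.
    At H: no left child.
    Visit H.
    At H: go right to F.
      At F: no left child.
      Visit F.
      At F: go right to M.
        M is a leaf — visit M.
Full in-order sequence: A, B, L, E, U, W, G, P, V, J, H, F, M.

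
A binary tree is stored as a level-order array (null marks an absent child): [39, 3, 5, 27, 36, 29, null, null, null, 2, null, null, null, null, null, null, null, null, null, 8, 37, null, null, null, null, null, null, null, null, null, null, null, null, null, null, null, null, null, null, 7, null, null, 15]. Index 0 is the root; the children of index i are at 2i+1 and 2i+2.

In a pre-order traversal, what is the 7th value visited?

Pre-order visits the node, then its left subtree, then its right subtree.
Visit 39.
At 39: go left to 3.
  Visit 3.
  At 3: go left to 27.
    27 is a leaf — visit 27.
  At 3: go right to 36.
    Visit 36.
    At 36: go left to 2.
      Visit 2.
      At 2: go left to 8.
        Visit 8.
        At 8: go left to 7.
          7 is a leaf — visit 7.
        At 8: no right child.
      At 2: go right to 37.
        Visit 37.
        At 37: no left child.
        At 37: go right to 15.
          15 is a leaf — visit 15.
    At 36: no right child.
At 39: go right to 5.
  Visit 5.
  At 5: go left to 29.
    29 is a leaf — visit 29.
  At 5: no right child.
Full pre-order sequence: 39, 3, 27, 36, 2, 8, 7, 37, 15, 5, 29.

7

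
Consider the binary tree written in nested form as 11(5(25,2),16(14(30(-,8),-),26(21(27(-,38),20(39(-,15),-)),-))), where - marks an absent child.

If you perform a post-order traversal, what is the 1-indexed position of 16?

Post-order visits the left subtree, then the right subtree, then the node.
At 11: go left to 5.
  At 5: go left to 25.
    25 is a leaf — visit 25.
  At 5: go right to 2.
    2 is a leaf — visit 2.
  Visit 5.
At 11: go right to 16.
  At 16: go left to 14.
    At 14: go left to 30.
      At 30: no left child.
      At 30: go right to 8.
        8 is a leaf — visit 8.
      Visit 30.
    At 14: no right child.
    Visit 14.
  At 16: go right to 26.
    At 26: go left to 21.
      At 21: go left to 27.
        At 27: no left child.
        At 27: go right to 38.
          38 is a leaf — visit 38.
        Visit 27.
      At 21: go right to 20.
        At 20: go left to 39.
          At 39: no left child.
          At 39: go right to 15.
            15 is a leaf — visit 15.
          Visit 39.
        At 20: no right child.
        Visit 20.
      Visit 21.
    At 26: no right child.
    Visit 26.
  Visit 16.
Visit 11.
Full post-order sequence: 25, 2, 5, 8, 30, 14, 38, 27, 15, 39, 20, 21, 26, 16, 11.

14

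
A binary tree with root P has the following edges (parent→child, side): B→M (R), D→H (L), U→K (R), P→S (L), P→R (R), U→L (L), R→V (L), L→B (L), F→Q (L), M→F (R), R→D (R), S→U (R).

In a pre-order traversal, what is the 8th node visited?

Q

Pre-order visits the node, then its left subtree, then its right subtree.
Visit P.
At P: go left to S.
  Visit S.
  At S: no left child.
  At S: go right to U.
    Visit U.
    At U: go left to L.
      Visit L.
      At L: go left to B.
        Visit B.
        At B: no left child.
        At B: go right to M.
          Visit M.
          At M: no left child.
          At M: go right to F.
            Visit F.
            At F: go left to Q.
              Q is a leaf — visit Q.
            At F: no right child.
      At L: no right child.
    At U: go right to K.
      K is a leaf — visit K.
At P: go right to R.
  Visit R.
  At R: go left to V.
    V is a leaf — visit V.
  At R: go right to D.
    Visit D.
    At D: go left to H.
      H is a leaf — visit H.
    At D: no right child.
Full pre-order sequence: P, S, U, L, B, M, F, Q, K, R, V, D, H.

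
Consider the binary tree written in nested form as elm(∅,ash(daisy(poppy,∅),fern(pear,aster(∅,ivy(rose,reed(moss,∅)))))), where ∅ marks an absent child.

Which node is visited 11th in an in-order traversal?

In-order visits the left subtree, then the node, then the right subtree.
At elm: no left child.
Visit elm.
At elm: go right to ash.
  At ash: go left to daisy.
    At daisy: go left to poppy.
      poppy is a leaf — visit poppy.
    Visit daisy.
    At daisy: no right child.
  Visit ash.
  At ash: go right to fern.
    At fern: go left to pear.
      pear is a leaf — visit pear.
    Visit fern.
    At fern: go right to aster.
      At aster: no left child.
      Visit aster.
      At aster: go right to ivy.
        At ivy: go left to rose.
          rose is a leaf — visit rose.
        Visit ivy.
        At ivy: go right to reed.
          At reed: go left to moss.
            moss is a leaf — visit moss.
          Visit reed.
          At reed: no right child.
Full in-order sequence: elm, poppy, daisy, ash, pear, fern, aster, rose, ivy, moss, reed.

reed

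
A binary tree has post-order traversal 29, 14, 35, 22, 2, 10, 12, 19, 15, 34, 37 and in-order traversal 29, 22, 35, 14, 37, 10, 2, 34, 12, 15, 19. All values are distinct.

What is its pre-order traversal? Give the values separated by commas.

The last element of post-order is the root; it splits in-order into left and right subtrees.
Root 37: left subtree has 4 nodes {29, 22, 35, 14}, right has 6 {10, 2, 34, 12, 15, 19}.
  Root 22: left subtree has 1 node {29}, right has 2 {35, 14}.
    Root 35: left subtree has 0 nodes { }, right has 1 {14}.
  Root 34: left subtree has 2 nodes {10, 2}, right has 3 {12, 15, 19}.
    Root 10: left subtree has 0 nodes { }, right has 1 {2}.
    Root 15: left subtree has 1 node {12}, right has 1 {19}.

37, 22, 29, 35, 14, 34, 10, 2, 15, 12, 19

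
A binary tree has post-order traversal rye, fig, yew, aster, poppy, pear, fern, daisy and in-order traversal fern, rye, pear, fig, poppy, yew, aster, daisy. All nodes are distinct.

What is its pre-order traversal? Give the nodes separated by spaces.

The last element of post-order is the root; it splits in-order into left and right subtrees.
Root daisy: left subtree has 7 nodes {fern, rye, pear, fig, poppy, yew, aster}, right has 0 { }.
  Root fern: left subtree has 0 nodes { }, right has 6 {rye, pear, fig, poppy, yew, aster}.
    Root pear: left subtree has 1 node {rye}, right has 4 {fig, poppy, yew, aster}.
      Root poppy: left subtree has 1 node {fig}, right has 2 {yew, aster}.
        Root aster: left subtree has 1 node {yew}, right has 0 { }.

daisy fern pear rye poppy fig aster yew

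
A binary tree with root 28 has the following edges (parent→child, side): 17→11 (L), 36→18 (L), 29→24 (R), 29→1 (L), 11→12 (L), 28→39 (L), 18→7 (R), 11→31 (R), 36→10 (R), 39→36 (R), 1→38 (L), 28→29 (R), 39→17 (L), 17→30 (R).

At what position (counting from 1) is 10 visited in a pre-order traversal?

11

Pre-order visits the node, then its left subtree, then its right subtree.
Visit 28.
At 28: go left to 39.
  Visit 39.
  At 39: go left to 17.
    Visit 17.
    At 17: go left to 11.
      Visit 11.
      At 11: go left to 12.
        12 is a leaf — visit 12.
      At 11: go right to 31.
        31 is a leaf — visit 31.
    At 17: go right to 30.
      30 is a leaf — visit 30.
  At 39: go right to 36.
    Visit 36.
    At 36: go left to 18.
      Visit 18.
      At 18: no left child.
      At 18: go right to 7.
        7 is a leaf — visit 7.
    At 36: go right to 10.
      10 is a leaf — visit 10.
At 28: go right to 29.
  Visit 29.
  At 29: go left to 1.
    Visit 1.
    At 1: go left to 38.
      38 is a leaf — visit 38.
    At 1: no right child.
  At 29: go right to 24.
    24 is a leaf — visit 24.
Full pre-order sequence: 28, 39, 17, 11, 12, 31, 30, 36, 18, 7, 10, 29, 1, 38, 24.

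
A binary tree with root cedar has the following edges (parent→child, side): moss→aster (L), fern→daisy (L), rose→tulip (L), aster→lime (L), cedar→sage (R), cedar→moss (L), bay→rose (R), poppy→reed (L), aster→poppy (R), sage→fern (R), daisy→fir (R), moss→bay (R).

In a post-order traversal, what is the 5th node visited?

tulip

Post-order visits the left subtree, then the right subtree, then the node.
At cedar: go left to moss.
  At moss: go left to aster.
    At aster: go left to lime.
      lime is a leaf — visit lime.
    At aster: go right to poppy.
      At poppy: go left to reed.
        reed is a leaf — visit reed.
      At poppy: no right child.
      Visit poppy.
    Visit aster.
  At moss: go right to bay.
    At bay: no left child.
    At bay: go right to rose.
      At rose: go left to tulip.
        tulip is a leaf — visit tulip.
      At rose: no right child.
      Visit rose.
    Visit bay.
  Visit moss.
At cedar: go right to sage.
  At sage: no left child.
  At sage: go right to fern.
    At fern: go left to daisy.
      At daisy: no left child.
      At daisy: go right to fir.
        fir is a leaf — visit fir.
      Visit daisy.
    At fern: no right child.
    Visit fern.
  Visit sage.
Visit cedar.
Full post-order sequence: lime, reed, poppy, aster, tulip, rose, bay, moss, fir, daisy, fern, sage, cedar.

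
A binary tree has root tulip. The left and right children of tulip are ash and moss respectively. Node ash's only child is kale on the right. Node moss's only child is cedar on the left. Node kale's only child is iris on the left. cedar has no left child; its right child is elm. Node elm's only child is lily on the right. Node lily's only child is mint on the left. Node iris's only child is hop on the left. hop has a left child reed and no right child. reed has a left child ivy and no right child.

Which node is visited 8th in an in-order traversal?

cedar

In-order visits the left subtree, then the node, then the right subtree.
At tulip: go left to ash.
  At ash: no left child.
  Visit ash.
  At ash: go right to kale.
    At kale: go left to iris.
      At iris: go left to hop.
        At hop: go left to reed.
          At reed: go left to ivy.
            ivy is a leaf — visit ivy.
          Visit reed.
          At reed: no right child.
        Visit hop.
        At hop: no right child.
      Visit iris.
      At iris: no right child.
    Visit kale.
    At kale: no right child.
Visit tulip.
At tulip: go right to moss.
  At moss: go left to cedar.
    At cedar: no left child.
    Visit cedar.
    At cedar: go right to elm.
      At elm: no left child.
      Visit elm.
      At elm: go right to lily.
        At lily: go left to mint.
          mint is a leaf — visit mint.
        Visit lily.
        At lily: no right child.
  Visit moss.
  At moss: no right child.
Full in-order sequence: ash, ivy, reed, hop, iris, kale, tulip, cedar, elm, mint, lily, moss.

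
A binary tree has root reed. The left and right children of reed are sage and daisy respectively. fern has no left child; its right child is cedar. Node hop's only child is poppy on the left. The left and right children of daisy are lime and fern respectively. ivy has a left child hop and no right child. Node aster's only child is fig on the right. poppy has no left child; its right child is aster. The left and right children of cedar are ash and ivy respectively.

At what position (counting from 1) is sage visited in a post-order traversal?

1

Post-order visits the left subtree, then the right subtree, then the node.
At reed: go left to sage.
  sage is a leaf — visit sage.
At reed: go right to daisy.
  At daisy: go left to lime.
    lime is a leaf — visit lime.
  At daisy: go right to fern.
    At fern: no left child.
    At fern: go right to cedar.
      At cedar: go left to ash.
        ash is a leaf — visit ash.
      At cedar: go right to ivy.
        At ivy: go left to hop.
          At hop: go left to poppy.
            At poppy: no left child.
            At poppy: go right to aster.
              At aster: no left child.
              At aster: go right to fig.
                fig is a leaf — visit fig.
              Visit aster.
            Visit poppy.
          At hop: no right child.
          Visit hop.
        At ivy: no right child.
        Visit ivy.
      Visit cedar.
    Visit fern.
  Visit daisy.
Visit reed.
Full post-order sequence: sage, lime, ash, fig, aster, poppy, hop, ivy, cedar, fern, daisy, reed.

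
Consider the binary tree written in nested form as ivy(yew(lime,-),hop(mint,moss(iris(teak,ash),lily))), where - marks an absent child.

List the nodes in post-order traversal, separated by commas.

Post-order visits the left subtree, then the right subtree, then the node.
At ivy: go left to yew.
  At yew: go left to lime.
    lime is a leaf — visit lime.
  At yew: no right child.
  Visit yew.
At ivy: go right to hop.
  At hop: go left to mint.
    mint is a leaf — visit mint.
  At hop: go right to moss.
    At moss: go left to iris.
      At iris: go left to teak.
        teak is a leaf — visit teak.
      At iris: go right to ash.
        ash is a leaf — visit ash.
      Visit iris.
    At moss: go right to lily.
      lily is a leaf — visit lily.
    Visit moss.
  Visit hop.
Visit ivy.

lime, yew, mint, teak, ash, iris, lily, moss, hop, ivy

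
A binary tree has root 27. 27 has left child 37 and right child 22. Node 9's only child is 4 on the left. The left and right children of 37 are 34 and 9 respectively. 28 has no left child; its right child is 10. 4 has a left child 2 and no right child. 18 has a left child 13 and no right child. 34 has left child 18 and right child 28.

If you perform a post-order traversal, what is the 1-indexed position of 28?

Post-order visits the left subtree, then the right subtree, then the node.
At 27: go left to 37.
  At 37: go left to 34.
    At 34: go left to 18.
      At 18: go left to 13.
        13 is a leaf — visit 13.
      At 18: no right child.
      Visit 18.
    At 34: go right to 28.
      At 28: no left child.
      At 28: go right to 10.
        10 is a leaf — visit 10.
      Visit 28.
    Visit 34.
  At 37: go right to 9.
    At 9: go left to 4.
      At 4: go left to 2.
        2 is a leaf — visit 2.
      At 4: no right child.
      Visit 4.
    At 9: no right child.
    Visit 9.
  Visit 37.
At 27: go right to 22.
  22 is a leaf — visit 22.
Visit 27.
Full post-order sequence: 13, 18, 10, 28, 34, 2, 4, 9, 37, 22, 27.

4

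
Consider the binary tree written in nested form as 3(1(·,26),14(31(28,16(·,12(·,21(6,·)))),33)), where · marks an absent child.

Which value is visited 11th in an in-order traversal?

In-order visits the left subtree, then the node, then the right subtree.
At 3: go left to 1.
  At 1: no left child.
  Visit 1.
  At 1: go right to 26.
    26 is a leaf — visit 26.
Visit 3.
At 3: go right to 14.
  At 14: go left to 31.
    At 31: go left to 28.
      28 is a leaf — visit 28.
    Visit 31.
    At 31: go right to 16.
      At 16: no left child.
      Visit 16.
      At 16: go right to 12.
        At 12: no left child.
        Visit 12.
        At 12: go right to 21.
          At 21: go left to 6.
            6 is a leaf — visit 6.
          Visit 21.
          At 21: no right child.
  Visit 14.
  At 14: go right to 33.
    33 is a leaf — visit 33.
Full in-order sequence: 1, 26, 3, 28, 31, 16, 12, 6, 21, 14, 33.

33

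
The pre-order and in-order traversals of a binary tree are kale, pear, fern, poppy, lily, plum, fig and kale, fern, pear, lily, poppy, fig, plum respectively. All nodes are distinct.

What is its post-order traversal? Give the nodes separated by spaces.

The first element of pre-order is the root; it splits in-order into left and right subtrees.
Root kale: left subtree has 0 nodes { }, right has 6 {fern, pear, lily, poppy, fig, plum}.
  Root pear: left subtree has 1 node {fern}, right has 4 {lily, poppy, fig, plum}.
    Root poppy: left subtree has 1 node {lily}, right has 2 {fig, plum}.
      Root plum: left subtree has 1 node {fig}, right has 0 { }.

fern lily fig plum poppy pear kale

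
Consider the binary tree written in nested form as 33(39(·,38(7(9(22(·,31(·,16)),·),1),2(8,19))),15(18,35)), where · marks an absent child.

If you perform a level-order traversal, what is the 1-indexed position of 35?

6

Level-order visits nodes level by level from the root, left to right within each level.
Level 0: 33
Level 1: 39, 15
Level 2: 38, 18, 35
Level 3: 7, 2
Level 4: 9, 1, 8, 19
Level 5: 22
Level 6: 31
Level 7: 16
Full level-order sequence: 33, 39, 15, 38, 18, 35, 7, 2, 9, 1, 8, 19, 22, 31, 16.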